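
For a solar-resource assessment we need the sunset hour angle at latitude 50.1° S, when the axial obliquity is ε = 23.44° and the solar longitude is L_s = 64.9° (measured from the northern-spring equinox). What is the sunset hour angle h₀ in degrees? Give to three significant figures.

Solar declination: sin δ = sin ε · sin L_s = sin 23.44° × sin 64.9° = 0.36022, so δ = +21.114°.
cos h₀ = −tan ϕ · tan δ = −tan(-50.1°) × tan(+21.114°) = 0.4618, so h₀ = 1.0907 rad = 62.49°.

h₀ = 62.5°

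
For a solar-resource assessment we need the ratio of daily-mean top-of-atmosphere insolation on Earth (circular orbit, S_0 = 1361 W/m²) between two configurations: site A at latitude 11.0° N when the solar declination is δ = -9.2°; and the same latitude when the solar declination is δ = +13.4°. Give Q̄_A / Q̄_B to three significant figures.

Q̄_A / Q̄_B ≈ 0.899

— Configuration A (ϕ=+11.0°):
cos h₀ = −tan(+11.0°) tan(-9.200°) = 0.0315, h₀ = 1.5393 rad.
Bracket: h₀ sin ϕ sin δ + cos ϕ cos δ sin h₀ = 1.5393×0.19081×-0.15988 + 0.98163×0.98714×0.99950 = -0.046959 + 0.968522 = 0.921563.
Q̄ = (S_0/π) × [bracket] = (1361/π) × 0.921563 = 399.24 W/m².
— Configuration B (ϕ=+11.0°):
cos h₀ = −tan(+11.0°) tan(+13.400°) = -0.0463, h₀ = 1.6171 rad.
Bracket: h₀ sin ϕ sin δ + cos ϕ cos δ sin h₀ = 1.6171×0.19081×0.23175 + 0.98163×0.97278×0.99893 = 0.071509 + 0.953888 = 1.025397.
Q̄ = (S_0/π) × [bracket] = (1361/π) × 1.025397 = 444.22 W/m².
Ratio Q̄_A / Q̄_B = 399.24 / 444.22 = 0.8987.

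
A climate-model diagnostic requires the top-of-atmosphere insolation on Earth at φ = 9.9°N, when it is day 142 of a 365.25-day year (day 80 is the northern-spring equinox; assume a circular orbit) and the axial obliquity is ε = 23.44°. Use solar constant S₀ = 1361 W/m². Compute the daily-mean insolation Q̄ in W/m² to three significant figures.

Q̄ ≈ 442 W/m²

Solar longitude: λ_s = 360° × (142 − 80)/365.25 = 61.109°.
sin δ = sin 23.44° × sin 61.109° = 0.34828, so δ = +20.382°.
cos H₀ = −tan(+9.9°) tan(+20.382°) = -0.0648, H₀ = 1.6357 rad.
Bracket: H₀ sin φ sin δ + cos φ cos δ sin H₀ = 1.6357×0.17193×0.34828 + 0.98511×0.93739×0.99790 = 0.097945 + 0.921493 = 1.019438.
Q̄ = (S₀/π) × [bracket] = (1361/π) × 1.019438 = 441.6 W/m².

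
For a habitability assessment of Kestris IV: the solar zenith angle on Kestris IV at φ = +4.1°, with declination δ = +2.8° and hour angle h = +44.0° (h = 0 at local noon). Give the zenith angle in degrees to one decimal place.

cos θ_z = sin φ sin δ + cos φ cos δ cos h = 0.003493 + 0.716642 = 0.720135.
θ_z = arccos(0.720135) = 43.9°.

θ_z = 43.9°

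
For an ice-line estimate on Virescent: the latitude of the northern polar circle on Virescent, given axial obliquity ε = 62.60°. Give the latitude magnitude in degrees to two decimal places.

The polar circle is the lowest latitude that experiences at least one full rotation of continuous daylight at the northern-summer solstice; it lies at |φ| = 90° − ε = 90° − 62.60° = 27.40°.

27.40°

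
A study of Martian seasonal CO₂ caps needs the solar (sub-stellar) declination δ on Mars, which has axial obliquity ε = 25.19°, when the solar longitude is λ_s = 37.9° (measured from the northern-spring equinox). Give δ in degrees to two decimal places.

δ = +15.16°

sin δ = sin ε · sin λ_s = sin 25.19° × sin 37.9° = 0.261453.
δ = arcsin(0.261453) = +15.16°.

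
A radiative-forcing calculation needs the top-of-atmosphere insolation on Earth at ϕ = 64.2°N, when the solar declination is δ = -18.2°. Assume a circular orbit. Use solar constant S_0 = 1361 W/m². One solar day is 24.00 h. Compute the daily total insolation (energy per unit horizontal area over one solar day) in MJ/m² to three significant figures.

2.68 MJ/m²

cos h₀ = −tan(+64.2°) tan(-18.200°) = 0.6801, h₀ = 0.8229 rad.
Bracket: h₀ sin ϕ sin δ + cos ϕ cos δ sin h₀ = 0.8229×0.90032×-0.31233 + 0.43523×0.94997×0.73310 = -0.231397 + 0.303104 = 0.071707.
Q̄ = (S_0/π) × [bracket] = (1361/π) × 0.071707 = 31.065 W/m².
Daily total = Q̄ × 24.00 h × 3600 s/h = 31.065 × 24.00 × 3600 / 10⁶ = 2.684 MJ/m².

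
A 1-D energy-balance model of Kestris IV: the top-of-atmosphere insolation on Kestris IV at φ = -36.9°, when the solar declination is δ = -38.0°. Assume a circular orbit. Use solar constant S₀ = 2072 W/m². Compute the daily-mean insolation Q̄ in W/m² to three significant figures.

cos H₀ = −tan(-36.9°) tan(-38.000°) = -0.5866, H₀ = 2.1977 rad.
Bracket: H₀ sin φ sin δ + cos φ cos δ sin H₀ = 2.1977×-0.60042×-0.61566 + 0.79968×0.78801×0.80987 = 0.812390 + 0.510344 = 1.322734.
Q̄ = (S₀/π) × [bracket] = (2072/π) × 1.322734 = 872.4 W/m².

Q̄ ≈ 872 W/m²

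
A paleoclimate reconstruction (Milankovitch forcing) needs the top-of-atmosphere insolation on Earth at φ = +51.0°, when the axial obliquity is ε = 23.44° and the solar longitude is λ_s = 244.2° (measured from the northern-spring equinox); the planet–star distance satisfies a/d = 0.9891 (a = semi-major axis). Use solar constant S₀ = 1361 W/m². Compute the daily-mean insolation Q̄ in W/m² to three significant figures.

Q̄ ≈ 92.2 W/m²

Solar declination: sin δ = sin ε · sin λ_s = sin 23.44° × sin 244.2° = -0.35814, so δ = -20.986°.
cos H₀ = −tan(+51.0°) tan(-20.986°) = 0.4737, H₀ = 1.0773 rad.
Bracket: H₀ sin φ sin δ + cos φ cos δ sin H₀ = 1.0773×0.77715×-0.35814 + 0.62932×0.93367×0.88070 = -0.299843 + 0.517479 = 0.217636.
Inverse-square distance factor (a/d)² = 0.9891² = 0.978319.
Q̄ = (S₀/π) × 0.978319 × [bracket] = (1361/π) × 0.978319 × 0.217636 = 92.24 W/m².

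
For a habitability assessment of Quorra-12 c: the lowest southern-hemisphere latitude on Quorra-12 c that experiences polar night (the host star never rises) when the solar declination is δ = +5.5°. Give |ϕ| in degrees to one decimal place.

Polar night requires cos h₀ = −tan ϕ tan δ ≥ 1, i.e. tan ϕ tan δ ≤ −1.
The boundary is |tan ϕ| · |tan δ| = 1, so |ϕ| = 90° − |δ| = 90° − 5.5° = 84.5° in the southern hemisphere.

|ϕ| = 84.5°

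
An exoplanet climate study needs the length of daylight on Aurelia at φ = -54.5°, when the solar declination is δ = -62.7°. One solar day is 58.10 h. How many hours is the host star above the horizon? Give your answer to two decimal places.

Sunrise equation: cos H₀ = −tan φ · tan δ = -2.7162 ≤ −1, so the host star never sets (polar day) and H₀ = π.
Daylight = 2H₀/(2π) × 58.10 h = (3.1416/π) × 58.10 = 58.10 h.

58.10 h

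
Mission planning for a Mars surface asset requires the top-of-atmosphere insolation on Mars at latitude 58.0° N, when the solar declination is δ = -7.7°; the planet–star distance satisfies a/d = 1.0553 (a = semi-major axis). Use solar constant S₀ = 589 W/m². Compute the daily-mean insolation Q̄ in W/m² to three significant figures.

Q̄ ≈ 75.0 W/m²

cos H₀ = −tan(+58.0°) tan(-7.700°) = 0.2164, H₀ = 1.3527 rad.
Bracket: H₀ sin φ sin δ + cos φ cos δ sin H₀ = 1.3527×0.84805×-0.13399 + 0.52992×0.99098×0.97631 = -0.153708 + 0.512700 = 0.358992.
Inverse-square distance factor (a/d)² = 1.0553² = 1.113658.
Q̄ = (S₀/π) × 1.113658 × [bracket] = (589/π) × 1.113658 × 0.358992 = 74.96 W/m².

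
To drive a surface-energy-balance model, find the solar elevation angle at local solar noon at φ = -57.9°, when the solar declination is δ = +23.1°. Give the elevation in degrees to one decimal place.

9.0°

At local noon the hour angle is zero, so the zenith angle equals |φ − δ| = |-57.9° − (+23.100°)| = 81.000°.
Elevation = 90° − 81.000° = 9.0°.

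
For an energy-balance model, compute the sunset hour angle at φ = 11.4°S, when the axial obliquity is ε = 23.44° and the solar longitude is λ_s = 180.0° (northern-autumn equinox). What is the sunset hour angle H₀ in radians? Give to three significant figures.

H₀ = 1.57 rad

Solar declination: sin δ = sin ε · sin λ_s = sin 23.44° × sin 180.0° = 0.00000, so δ = +0.000°.
cos H₀ = −tan φ · tan δ = −tan(-11.4°) × tan(+0.000°) = 0.0000, so H₀ = 1.5708 rad = 90.00°.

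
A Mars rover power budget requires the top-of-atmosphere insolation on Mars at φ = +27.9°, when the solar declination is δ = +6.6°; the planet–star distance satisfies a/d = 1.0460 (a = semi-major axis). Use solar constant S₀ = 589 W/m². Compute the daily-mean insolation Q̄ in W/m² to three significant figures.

cos H₀ = −tan(+27.9°) tan(+6.600°) = -0.0613, H₀ = 1.6321 rad.
Bracket: H₀ sin φ sin δ + cos φ cos δ sin H₀ = 1.6321×0.46793×0.11494 + 0.88377×0.99337×0.99812 = 0.087781 + 0.876260 = 0.964041.
Inverse-square distance factor (a/d)² = 1.0460² = 1.094116.
Q̄ = (S₀/π) × 1.094116 × [bracket] = (589/π) × 1.094116 × 0.964041 = 197.8 W/m².

Q̄ ≈ 198 W/m²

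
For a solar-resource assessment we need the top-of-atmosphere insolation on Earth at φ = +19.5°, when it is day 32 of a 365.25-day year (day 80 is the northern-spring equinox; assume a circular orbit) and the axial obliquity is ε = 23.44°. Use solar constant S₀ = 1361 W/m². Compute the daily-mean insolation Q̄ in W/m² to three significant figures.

Solar longitude: λ_s = 360° × (32 − 80)/365.25 = -47.310°, i.e. -47.310° + 360° = 312.690°.
sin δ = sin 23.44° × sin 312.690° = -0.29239, so δ = -17.001°.
cos H₀ = −tan(+19.5°) tan(-17.001°) = 0.1083, H₀ = 1.4623 rad.
Bracket: H₀ sin φ sin δ + cos φ cos δ sin H₀ = 1.4623×0.33381×-0.29239 + 0.94264×0.95630×0.99412 = -0.142724 + 0.896146 = 0.753422.
Q̄ = (S₀/π) × [bracket] = (1361/π) × 0.753422 = 326.4 W/m².

Q̄ ≈ 326 W/m²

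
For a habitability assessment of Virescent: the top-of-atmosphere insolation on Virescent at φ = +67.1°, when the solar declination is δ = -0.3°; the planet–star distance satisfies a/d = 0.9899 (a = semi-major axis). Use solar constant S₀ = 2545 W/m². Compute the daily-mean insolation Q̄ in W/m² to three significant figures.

cos H₀ = −tan(+67.1°) tan(-0.300°) = 0.0124, H₀ = 1.5584 rad.
Bracket: H₀ sin φ sin δ + cos φ cos δ sin H₀ = 1.5584×0.92119×-0.00524 + 0.38912×0.99999×0.99992 = -0.007522 + 0.389085 = 0.381563.
Inverse-square distance factor (a/d)² = 0.9899² = 0.979902.
Q̄ = (S₀/π) × 0.979902 × [bracket] = (2545/π) × 0.979902 × 0.381563 = 302.9 W/m².

Q̄ ≈ 303 W/m²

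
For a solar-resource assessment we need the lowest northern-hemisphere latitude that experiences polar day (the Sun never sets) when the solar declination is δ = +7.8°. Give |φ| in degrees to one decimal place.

|φ| = 82.2°

Polar day requires cos H₀ = −tan φ tan δ ≤ −1, i.e. tan φ tan δ ≥ 1.
The boundary is |tan φ| · |tan δ| = 1, so |φ| = 90° − |δ| = 90° − 7.8° = 82.2° in the northern hemisphere.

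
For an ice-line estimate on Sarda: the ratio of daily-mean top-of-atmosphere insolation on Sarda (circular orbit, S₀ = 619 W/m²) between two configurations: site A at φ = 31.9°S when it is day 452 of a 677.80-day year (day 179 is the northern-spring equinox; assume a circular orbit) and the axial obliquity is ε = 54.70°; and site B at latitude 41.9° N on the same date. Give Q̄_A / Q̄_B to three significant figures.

Q̄_A / Q̄_B ≈ 0.329

— Configuration A (φ=-31.9°):
Solar longitude: λ_s = 360° × (452 − 179)/677.80 = 144.999°.
sin δ = sin 54.70° × sin 144.999° = 0.46813, so δ = +27.913°.
cos H₀ = −tan(-31.9°) tan(+27.913°) = 0.3298, H₀ = 1.2348 rad.
Bracket: H₀ sin φ sin δ + cos φ cos δ sin H₀ = 1.2348×-0.52844×0.46813 + 0.84897×0.88366×0.94407 = -0.305463 + 0.708242 = 0.402779.
Q̄ = (S₀/π) × [bracket] = (619/π) × 0.402779 = 79.361 W/m².
— Configuration B (φ=+41.9°):
cos H₀ = −tan(+41.9°) tan(+27.913°) = -0.4753, H₀ = 2.0661 rad.
Bracket: H₀ sin φ sin δ + cos φ cos δ sin H₀ = 2.0661×0.66783×0.46813 + 0.74431×0.88366×0.87980 = 0.645927 + 0.578659 = 1.224586.
Q̄ = (S₀/π) × [bracket] = (619/π) × 1.224586 = 241.28 W/m².
Ratio Q̄_A / Q̄_B = 79.361 / 241.28 = 0.3289.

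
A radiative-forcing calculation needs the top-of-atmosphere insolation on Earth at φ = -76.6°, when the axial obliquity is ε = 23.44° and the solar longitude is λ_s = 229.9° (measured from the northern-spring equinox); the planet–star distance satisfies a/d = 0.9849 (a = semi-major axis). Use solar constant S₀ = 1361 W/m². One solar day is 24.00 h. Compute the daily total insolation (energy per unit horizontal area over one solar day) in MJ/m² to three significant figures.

Solar declination: sin δ = sin ε · sin λ_s = sin 23.44° × sin 229.9° = -0.30428, so δ = -17.715°.
cos H₀ = −tan(-76.6°) tan(-17.715°) = -1.3408 ≤ −1 ⇒ polar day, H₀ = π.
Bracket: H₀ sin φ sin δ + cos φ cos δ sin H₀ = 3.1416×-0.97278×-0.30428 + 0.23175×0.95258×0.00000 = 0.929906 + 0.000000 = 0.929906.
Inverse-square distance factor (a/d)² = 0.9849² = 0.970028.
Q̄ = (S₀/π) × 0.970028 × [bracket] = (1361/π) × 0.970028 × 0.929906 = 390.78 W/m².
Daily total = Q̄ × 24.00 h × 3600 s/h = 390.78 × 24.00 × 3600 / 10⁶ = 33.76 MJ/m².

33.8 MJ/m²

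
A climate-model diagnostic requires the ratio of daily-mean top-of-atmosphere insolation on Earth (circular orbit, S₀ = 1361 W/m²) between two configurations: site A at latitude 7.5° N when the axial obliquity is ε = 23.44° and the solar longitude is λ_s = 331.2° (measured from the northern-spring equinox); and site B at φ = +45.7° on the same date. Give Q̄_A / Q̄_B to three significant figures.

— Configuration A (φ=+7.5°):
Solar declination: sin δ = sin ε · sin λ_s = sin 23.44° × sin 331.2° = -0.19164, so δ = -11.048°.
cos H₀ = −tan(+7.5°) tan(-11.048°) = 0.0257, H₀ = 1.5451 rad.
Bracket: H₀ sin φ sin δ + cos φ cos δ sin H₀ = 1.5451×0.13053×-0.19164 + 0.99144×0.98147×0.99967 = -0.038650 + 0.972748 = 0.934098.
Q̄ = (S₀/π) × [bracket] = (1361/π) × 0.934098 = 404.67 W/m².
— Configuration B (φ=+45.7°):
cos H₀ = −tan(+45.7°) tan(-11.048°) = 0.2001, H₀ = 1.3694 rad.
Bracket: H₀ sin φ sin δ + cos φ cos δ sin H₀ = 1.3694×0.71569×-0.19164 + 0.69842×0.98147×0.97978 = -0.187820 + 0.671618 = 0.483798.
Q̄ = (S₀/π) × [bracket] = (1361/π) × 0.483798 = 209.59 W/m².
Ratio Q̄_A / Q̄_B = 404.67 / 209.59 = 1.931.

Q̄_A / Q̄_B ≈ 1.93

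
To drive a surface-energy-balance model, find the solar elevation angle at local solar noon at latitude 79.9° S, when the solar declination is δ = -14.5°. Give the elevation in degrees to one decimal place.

24.6°

At local noon the hour angle is zero, so the zenith angle equals |φ − δ| = |-79.9° − (-14.500°)| = 65.400°.
Elevation = 90° − 65.400° = 24.6°.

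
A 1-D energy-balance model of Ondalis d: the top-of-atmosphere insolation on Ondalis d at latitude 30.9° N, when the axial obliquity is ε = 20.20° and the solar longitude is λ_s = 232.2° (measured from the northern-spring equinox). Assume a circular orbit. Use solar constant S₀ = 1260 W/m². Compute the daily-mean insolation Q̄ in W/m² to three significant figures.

Q̄ ≈ 248 W/m²

Solar declination: sin δ = sin ε · sin λ_s = sin 20.20° × sin 232.2° = -0.27284, so δ = -15.833°.
cos H₀ = −tan(+30.9°) tan(-15.833°) = 0.1697, H₀ = 1.4002 rad.
Bracket: H₀ sin φ sin δ + cos φ cos δ sin H₀ = 1.4002×0.51354×-0.27284 + 0.85806×0.96206×0.98549 = -0.196188 + 0.813527 = 0.617339.
Q̄ = (S₀/π) × [bracket] = (1260/π) × 0.617339 = 247.6 W/m².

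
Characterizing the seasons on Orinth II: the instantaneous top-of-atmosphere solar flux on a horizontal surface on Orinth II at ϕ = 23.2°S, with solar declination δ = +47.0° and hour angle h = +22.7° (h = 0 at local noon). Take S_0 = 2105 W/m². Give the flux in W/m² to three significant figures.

cos θ_z = sin ϕ sin δ + cos ϕ cos δ cos h = -0.288111 + 0.578292 = 0.290181.
Flux = S_0 · cos θ_z = 2105 × 0.290181 = 610.8 W/m².

611 W/m²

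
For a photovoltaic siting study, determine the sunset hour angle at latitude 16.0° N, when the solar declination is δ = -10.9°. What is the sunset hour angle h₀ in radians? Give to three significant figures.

cos h₀ = −tan ϕ · tan δ = −tan(+16.0°) × tan(-10.900°) = 0.0552, so h₀ = 1.5155 rad = 86.83°.

h₀ = 1.52 rad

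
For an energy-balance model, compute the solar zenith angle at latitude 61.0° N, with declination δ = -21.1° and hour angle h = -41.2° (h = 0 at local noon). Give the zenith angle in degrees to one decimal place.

θ_z = 88.5°

cos θ_z = sin ϕ sin δ + cos ϕ cos δ cos h = -0.314860 + 0.340321 = 0.025461.
θ_z = arccos(0.025461) = 88.5°.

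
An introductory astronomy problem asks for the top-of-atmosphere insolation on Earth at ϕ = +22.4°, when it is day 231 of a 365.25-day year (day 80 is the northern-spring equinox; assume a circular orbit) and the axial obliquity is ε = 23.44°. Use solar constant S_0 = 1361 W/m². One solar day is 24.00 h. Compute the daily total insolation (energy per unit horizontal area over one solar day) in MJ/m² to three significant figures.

Solar longitude: L_s = 360° × (231 − 80)/365.25 = 148.830°.
sin δ = sin 23.44° × sin 148.830° = 0.20589, so δ = +11.882°.
cos h₀ = −tan(+22.4°) tan(+11.882°) = -0.0867, h₀ = 1.6576 rad.
Bracket: h₀ sin ϕ sin δ + cos ϕ cos δ sin h₀ = 1.6576×0.38107×0.20589 + 0.92455×0.97858×0.99623 = 0.130053 + 0.901335 = 1.031388.
Q̄ = (S_0/π) × [bracket] = (1361/π) × 1.031388 = 446.82 W/m².
Daily total = Q̄ × 24.00 h × 3600 s/h = 446.82 × 24.00 × 3600 / 10⁶ = 38.61 MJ/m².

38.6 MJ/m²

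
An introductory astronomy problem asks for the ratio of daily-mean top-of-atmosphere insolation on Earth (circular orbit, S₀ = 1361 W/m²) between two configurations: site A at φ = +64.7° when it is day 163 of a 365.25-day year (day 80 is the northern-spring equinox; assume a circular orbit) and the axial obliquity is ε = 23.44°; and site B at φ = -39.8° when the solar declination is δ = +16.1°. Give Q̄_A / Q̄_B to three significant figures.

— Configuration A (φ=+64.7°):
Solar longitude: λ_s = 360° × (163 − 80)/365.25 = 81.807°.
sin δ = sin 23.44° × sin 81.807° = 0.39373, so δ = +23.187°.
cos H₀ = −tan(+64.7°) tan(+23.187°) = -0.9061, H₀ = 2.7048 rad.
Bracket: H₀ sin φ sin δ + cos φ cos δ sin H₀ = 2.7048×0.90408×0.39373 + 0.42736×0.91923×0.42300 = 0.962810 + 0.166172 = 1.128982.
Q̄ = (S₀/π) × [bracket] = (1361/π) × 1.128982 = 489.10 W/m².
— Configuration B (φ=-39.8°):
cos H₀ = −tan(-39.8°) tan(+16.100°) = 0.2405, H₀ = 1.3279 rad.
Bracket: H₀ sin φ sin δ + cos φ cos δ sin H₀ = 1.3279×-0.64011×0.27731 + 0.76828×0.96078×0.97065 = -0.235714 + 0.716483 = 0.480769.
Q̄ = (S₀/π) × [bracket] = (1361/π) × 0.480769 = 208.28 W/m².
Ratio Q̄_A / Q̄_B = 489.10 / 208.28 = 2.348.

Q̄_A / Q̄_B ≈ 2.35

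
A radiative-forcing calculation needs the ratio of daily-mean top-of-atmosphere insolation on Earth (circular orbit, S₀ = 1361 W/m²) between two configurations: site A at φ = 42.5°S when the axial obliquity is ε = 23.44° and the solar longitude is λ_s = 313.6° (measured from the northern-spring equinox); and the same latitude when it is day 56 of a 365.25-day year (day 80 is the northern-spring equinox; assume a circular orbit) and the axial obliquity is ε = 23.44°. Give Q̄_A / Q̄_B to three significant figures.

Q̄_A / Q̄_B ≈ 1.15

— Configuration A (φ=-42.5°):
Solar declination: sin δ = sin ε · sin λ_s = sin 23.44° × sin 313.6° = -0.28807, so δ = -16.742°.
cos H₀ = −tan(-42.5°) tan(-16.742°) = -0.2756, H₀ = 1.8501 rad.
Bracket: H₀ sin φ sin δ + cos φ cos δ sin H₀ = 1.8501×-0.67559×-0.28807 + 0.73728×0.95761×0.96126 = 0.360061 + 0.678675 = 1.038736.
Q̄ = (S₀/π) × [bracket] = (1361/π) × 1.038736 = 450.00 W/m².
— Configuration B (φ=-42.5°):
Solar longitude: λ_s = 360° × (56 − 80)/365.25 = -23.655°, i.e. -23.655° + 360° = 336.345°.
sin δ = sin 23.44° × sin 336.345° = -0.15960, so δ = -9.184°.
cos H₀ = −tan(-42.5°) tan(-9.184°) = -0.1481, H₀ = 1.7195 rad.
Bracket: H₀ sin φ sin δ + cos φ cos δ sin H₀ = 1.7195×-0.67559×-0.15960 + 0.73728×0.98718×0.98896 = 0.185404 + 0.719793 = 0.905197.
Q̄ = (S₀/π) × [bracket] = (1361/π) × 0.905197 = 392.15 W/m².
Ratio Q̄_A / Q̄_B = 450.00 / 392.15 = 1.148.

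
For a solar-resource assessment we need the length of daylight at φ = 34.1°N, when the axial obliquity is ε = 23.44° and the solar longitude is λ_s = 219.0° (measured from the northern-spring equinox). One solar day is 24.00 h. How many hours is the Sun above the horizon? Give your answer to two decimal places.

10.66 h

Solar declination: sin δ = sin ε · sin λ_s = sin 23.44° × sin 219.0° = -0.25034, so δ = -14.497°.
cos H₀ = −tan φ · tan δ = −tan(+34.1°) × tan(-14.497°) = 0.1751, so H₀ = 1.3948 rad = 79.92°.
Daylight = 2H₀/(2π) × 24.00 h = (1.3948/π) × 24.00 = 10.66 h.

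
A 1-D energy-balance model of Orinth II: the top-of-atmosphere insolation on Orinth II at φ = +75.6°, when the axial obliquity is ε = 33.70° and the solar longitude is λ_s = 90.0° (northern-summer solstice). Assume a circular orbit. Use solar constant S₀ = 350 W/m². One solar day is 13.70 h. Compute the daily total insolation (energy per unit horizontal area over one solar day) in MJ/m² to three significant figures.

Solar declination: sin δ = sin ε · sin λ_s = sin 33.70° × sin 90.0° = 0.55484, so δ = +33.700°.
cos H₀ = −tan(+75.6°) tan(+33.700°) = -2.5975 ≤ −1 ⇒ polar day, H₀ = π.
Bracket: H₀ sin φ sin δ + cos φ cos δ sin H₀ = 3.1416×0.96858×0.55484 + 0.24869×0.83195×0.00000 = 1.688318 + 0.000000 = 1.688318.
Q̄ = (S₀/π) × [bracket] = (350/π) × 1.688318 = 188.09 W/m².
Daily total = Q̄ × 13.70 h × 3600 s/h = 188.09 × 13.70 × 3600 / 10⁶ = 9.277 MJ/m².

9.28 MJ/m²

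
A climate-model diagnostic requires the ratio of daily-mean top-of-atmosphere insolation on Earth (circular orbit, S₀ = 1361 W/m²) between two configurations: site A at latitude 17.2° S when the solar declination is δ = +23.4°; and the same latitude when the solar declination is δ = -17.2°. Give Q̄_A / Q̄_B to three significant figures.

Q̄_A / Q̄_B ≈ 0.664

— Configuration A (φ=-17.2°):
cos H₀ = −tan(-17.2°) tan(+23.400°) = 0.1340, H₀ = 1.4364 rad.
Bracket: H₀ sin φ sin δ + cos φ cos δ sin H₀ = 1.4364×-0.29571×0.39715 + 0.95528×0.91775×0.99099 = -0.168693 + 0.868809 = 0.700116.
Q̄ = (S₀/π) × [bracket] = (1361/π) × 0.700116 = 303.30 W/m².
— Configuration B (φ=-17.2°):
cos H₀ = −tan(-17.2°) tan(-17.200°) = -0.0958, H₀ = 1.6668 rad.
Bracket: H₀ sin φ sin δ + cos φ cos δ sin H₀ = 1.6668×-0.29571×-0.29571 + 0.95528×0.95528×0.99540 = 0.145752 + 0.908362 = 1.054114.
Q̄ = (S₀/π) × [bracket] = (1361/π) × 1.054114 = 456.66 W/m².
Ratio Q̄_A / Q̄_B = 303.30 / 456.66 = 0.6642.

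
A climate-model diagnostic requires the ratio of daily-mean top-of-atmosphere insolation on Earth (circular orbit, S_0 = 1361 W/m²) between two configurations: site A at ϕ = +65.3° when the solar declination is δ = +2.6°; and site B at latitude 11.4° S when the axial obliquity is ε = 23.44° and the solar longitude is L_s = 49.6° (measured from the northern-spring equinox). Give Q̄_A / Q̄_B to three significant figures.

— Configuration A (ϕ=+65.3°):
cos h₀ = −tan(+65.3°) tan(+2.600°) = -0.0987, h₀ = 1.6697 rad.
Bracket: h₀ sin ϕ sin δ + cos ϕ cos δ sin h₀ = 1.6697×0.90851×0.04536 + 0.41787×0.99897×0.99511 = 0.068808 + 0.415398 = 0.484206.
Q̄ = (S_0/π) × [bracket] = (1361/π) × 0.484206 = 209.77 W/m².
— Configuration B (ϕ=-11.4°):
Solar declination: sin δ = sin ε · sin L_s = sin 23.44° × sin 49.6° = 0.30293, so δ = +17.634°.
cos h₀ = −tan(-11.4°) tan(+17.634°) = 0.0641, h₀ = 1.5067 rad.
Bracket: h₀ sin ϕ sin δ + cos ϕ cos δ sin h₀ = 1.5067×-0.19766×0.30293 + 0.98027×0.95301×0.99794 = -0.090217 + 0.932283 = 0.842066.
Q̄ = (S_0/π) × [bracket] = (1361/π) × 0.842066 = 364.80 W/m².
Ratio Q̄_A / Q̄_B = 209.77 / 364.80 = 0.5750.

Q̄_A / Q̄_B ≈ 0.575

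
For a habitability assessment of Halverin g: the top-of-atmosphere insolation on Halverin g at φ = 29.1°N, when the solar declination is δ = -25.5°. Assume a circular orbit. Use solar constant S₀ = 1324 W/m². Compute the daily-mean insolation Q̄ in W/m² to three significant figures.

Q̄ ≈ 206 W/m²

cos H₀ = −tan(+29.1°) tan(-25.500°) = 0.2655, H₀ = 1.3021 rad.
Bracket: H₀ sin φ sin δ + cos φ cos δ sin H₀ = 1.3021×0.48634×-0.43051 + 0.87377×0.90259×0.96412 = -0.272626 + 0.760359 = 0.487733.
Q̄ = (S₀/π) × [bracket] = (1324/π) × 0.487733 = 205.6 W/m².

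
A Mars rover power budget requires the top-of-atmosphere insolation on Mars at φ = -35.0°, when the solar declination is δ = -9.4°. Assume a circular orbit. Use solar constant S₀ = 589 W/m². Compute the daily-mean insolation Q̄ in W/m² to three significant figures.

cos H₀ = −tan(-35.0°) tan(-9.400°) = -0.1159, H₀ = 1.6870 rad.
Bracket: H₀ sin φ sin δ + cos φ cos δ sin H₀ = 1.6870×-0.57358×-0.16333 + 0.81915×0.98657×0.99326 = 0.158043 + 0.802702 = 0.960745.
Q̄ = (S₀/π) × [bracket] = (589/π) × 0.960745 = 180.1 W/m².

Q̄ ≈ 180 W/m²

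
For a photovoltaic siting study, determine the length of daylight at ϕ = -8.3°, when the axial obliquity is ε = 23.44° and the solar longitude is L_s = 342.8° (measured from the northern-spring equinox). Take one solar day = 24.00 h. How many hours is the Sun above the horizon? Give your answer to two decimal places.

12.13 h

Solar declination: sin δ = sin ε · sin L_s = sin 23.44° × sin 342.8° = -0.11763, so δ = -6.755°.
cos h₀ = −tan ϕ · tan δ = −tan(-8.3°) × tan(-6.755°) = -0.0173, so h₀ = 1.5881 rad = 90.99°.
Daylight = 2h₀/(2π) × 24.00 h = (1.5881/π) × 24.00 = 12.13 h.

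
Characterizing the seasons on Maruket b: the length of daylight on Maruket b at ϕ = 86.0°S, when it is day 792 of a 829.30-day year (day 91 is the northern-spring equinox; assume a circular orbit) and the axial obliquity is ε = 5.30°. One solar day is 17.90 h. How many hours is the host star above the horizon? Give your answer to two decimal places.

Solar longitude: L_s = 360° × (792 − 91)/829.30 = 304.305°.
sin δ = sin 5.30° × sin 304.305° = -0.07630, so δ = -4.376°.
Sunrise equation: cos h₀ = −tan ϕ · tan δ = -1.0944 ≤ −1, so the host star never sets (polar day) and h₀ = π.
Daylight = 2h₀/(2π) × 17.90 h = (3.1416/π) × 17.90 = 17.90 h.

17.90 h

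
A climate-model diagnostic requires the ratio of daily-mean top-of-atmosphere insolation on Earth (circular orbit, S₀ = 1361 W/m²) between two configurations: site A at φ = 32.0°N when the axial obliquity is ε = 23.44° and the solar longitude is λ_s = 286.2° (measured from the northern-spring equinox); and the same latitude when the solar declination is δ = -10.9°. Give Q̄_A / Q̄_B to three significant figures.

Q̄_A / Q̄_B ≈ 0.722

— Configuration A (φ=+32.0°):
Solar declination: sin δ = sin ε · sin λ_s = sin 23.44° × sin 286.2° = -0.38199, so δ = -22.457°.
cos H₀ = −tan(+32.0°) tan(-22.457°) = 0.2583, H₀ = 1.3096 rad.
Bracket: H₀ sin φ sin δ + cos φ cos δ sin H₀ = 1.3096×0.52992×-0.38199 + 0.84805×0.92416×0.96607 = -0.265095 + 0.757142 = 0.492047.
Q̄ = (S₀/π) × [bracket] = (1361/π) × 0.492047 = 213.16 W/m².
— Configuration B (φ=+32.0°):
cos H₀ = −tan(+32.0°) tan(-10.900°) = 0.1203, H₀ = 1.4502 rad.
Bracket: H₀ sin φ sin δ + cos φ cos δ sin H₀ = 1.4502×0.52992×-0.18910 + 0.84805×0.98196×0.99273 = -0.145321 + 0.826697 = 0.681376.
Q̄ = (S₀/π) × [bracket] = (1361/π) × 0.681376 = 295.19 W/m².
Ratio Q̄_A / Q̄_B = 213.16 / 295.19 = 0.7221.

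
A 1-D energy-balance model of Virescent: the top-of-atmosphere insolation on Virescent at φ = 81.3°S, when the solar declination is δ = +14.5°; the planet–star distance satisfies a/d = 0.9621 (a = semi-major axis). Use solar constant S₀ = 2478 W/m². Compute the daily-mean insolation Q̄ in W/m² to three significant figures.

cos H₀ = −tan(-81.3°) tan(+14.500°) = 1.6901 ≥ 1 ⇒ polar night, H₀ = 0 and Q̄ = 0.
Inverse-square distance factor (a/d)² = 0.9621² = 0.925636.

Q̄ ≈ 0.00 W/m²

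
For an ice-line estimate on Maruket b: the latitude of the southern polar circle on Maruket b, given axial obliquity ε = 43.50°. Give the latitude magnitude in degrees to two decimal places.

The polar circle is the lowest latitude that experiences at least one full rotation of continuous darkness at the northern-summer solstice; it lies at |φ| = 90° − ε = 90° − 43.50° = 46.50°.

46.50°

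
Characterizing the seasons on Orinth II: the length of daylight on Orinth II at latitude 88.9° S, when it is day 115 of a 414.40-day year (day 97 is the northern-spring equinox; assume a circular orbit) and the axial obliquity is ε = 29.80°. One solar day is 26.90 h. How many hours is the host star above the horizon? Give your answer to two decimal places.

Solar longitude: λ_s = 360° × (115 − 97)/414.40 = 15.637°.
sin δ = sin 29.80° × sin 15.637° = 0.13396, so δ = +7.698°.
cos H₀ = −tan φ · tan δ = 7.0400 ≥ 1, so the host star never rises (polar night) and H₀ = 0.
Daylight = 2H₀/(2π) × 26.90 h = (0.0000/π) × 26.90 = 0.00 h.

0.00 h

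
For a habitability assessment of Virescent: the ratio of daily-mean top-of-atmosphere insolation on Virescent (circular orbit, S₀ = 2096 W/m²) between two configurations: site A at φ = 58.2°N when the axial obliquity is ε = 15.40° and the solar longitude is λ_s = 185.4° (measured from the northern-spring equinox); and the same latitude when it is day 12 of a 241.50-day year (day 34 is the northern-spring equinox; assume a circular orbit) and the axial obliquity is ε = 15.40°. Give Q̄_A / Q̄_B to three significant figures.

— Configuration A (φ=+58.2°):
Solar declination: sin δ = sin ε · sin λ_s = sin 15.40° × sin 185.4° = -0.02499, so δ = -1.432°.
cos H₀ = −tan(+58.2°) tan(-1.432°) = 0.0403, H₀ = 1.5305 rad.
Bracket: H₀ sin φ sin δ + cos φ cos δ sin H₀ = 1.5305×0.84989×-0.02499 + 0.52696×0.99969×0.99919 = -0.032506 + 0.526370 = 0.493864.
Q̄ = (S₀/π) × [bracket] = (2096/π) × 0.493864 = 329.49 W/m².
— Configuration B (φ=+58.2°):
Solar longitude: λ_s = 360° × (12 − 34)/241.50 = -32.795°, i.e. -32.795° + 360° = 327.205°.
sin δ = sin 15.40° × sin 327.205° = -0.14383, so δ = -8.270°.
cos H₀ = −tan(+58.2°) tan(-8.270°) = 0.2344, H₀ = 1.3342 rad.
Bracket: H₀ sin φ sin δ + cos φ cos δ sin H₀ = 1.3342×0.84989×-0.14383 + 0.52696×0.98960×0.97214 = -0.163092 + 0.506951 = 0.343859.
Q̄ = (S₀/π) × [bracket] = (2096/π) × 0.343859 = 229.41 W/m².
Ratio Q̄_A / Q̄_B = 329.49 / 229.41 = 1.436.

Q̄_A / Q̄_B ≈ 1.44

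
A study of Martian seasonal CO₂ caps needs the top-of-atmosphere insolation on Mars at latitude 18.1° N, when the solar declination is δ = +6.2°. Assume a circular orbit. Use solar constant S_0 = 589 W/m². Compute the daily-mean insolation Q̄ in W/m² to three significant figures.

cos h₀ = −tan(+18.1°) tan(+6.200°) = -0.0355, h₀ = 1.6063 rad.
Bracket: h₀ sin ϕ sin δ + cos ϕ cos δ sin h₀ = 1.6063×0.31068×0.10800 + 0.95052×0.99415×0.99937 = 0.053897 + 0.944364 = 0.998261.
Q̄ = (S_0/π) × [bracket] = (589/π) × 0.998261 = 187.2 W/m².

Q̄ ≈ 187 W/m²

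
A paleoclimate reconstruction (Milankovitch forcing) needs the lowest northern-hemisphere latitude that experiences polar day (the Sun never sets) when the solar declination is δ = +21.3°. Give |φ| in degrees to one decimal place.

|φ| = 68.7°

Polar day requires cos H₀ = −tan φ tan δ ≤ −1, i.e. tan φ tan δ ≥ 1.
The boundary is |tan φ| · |tan δ| = 1, so |φ| = 90° − |δ| = 90° − 21.3° = 68.7° in the northern hemisphere.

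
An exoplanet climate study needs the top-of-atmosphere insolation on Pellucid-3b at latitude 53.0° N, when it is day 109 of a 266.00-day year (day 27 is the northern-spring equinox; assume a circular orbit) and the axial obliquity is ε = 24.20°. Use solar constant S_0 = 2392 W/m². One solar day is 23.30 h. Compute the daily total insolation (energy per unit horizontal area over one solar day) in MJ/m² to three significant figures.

Solar longitude: L_s = 360° × (109 − 27)/266.00 = 110.977°.
sin δ = sin 24.20° × sin 110.977° = 0.38275, so δ = +22.504°.
cos h₀ = −tan(+53.0°) tan(+22.504°) = -0.5498, h₀ = 2.1529 rad.
Bracket: h₀ sin ϕ sin δ + cos ϕ cos δ sin h₀ = 2.1529×0.79864×0.38275 + 0.60182×0.92385×0.83530 = 0.658097 + 0.464420 = 1.122517.
Q̄ = (S_0/π) × [bracket] = (2392/π) × 1.122517 = 854.68 W/m².
Daily total = Q̄ × 23.30 h × 3600 s/h = 854.68 × 23.30 × 3600 / 10⁶ = 71.69 MJ/m².

71.7 MJ/m²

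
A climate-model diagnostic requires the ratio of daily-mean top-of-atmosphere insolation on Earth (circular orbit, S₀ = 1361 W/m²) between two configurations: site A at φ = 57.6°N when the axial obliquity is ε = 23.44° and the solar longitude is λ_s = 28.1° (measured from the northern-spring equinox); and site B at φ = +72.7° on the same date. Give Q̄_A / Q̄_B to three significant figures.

— Configuration A (φ=+57.6°):
Solar declination: sin δ = sin ε · sin λ_s = sin 23.44° × sin 28.1° = 0.18736, so δ = +10.799°.
cos H₀ = −tan(+57.6°) tan(+10.799°) = -0.3006, H₀ = 1.8761 rad.
Bracket: H₀ sin φ sin δ + cos φ cos δ sin H₀ = 1.8761×0.84433×0.18736 + 0.53583×0.98229×0.95376 = 0.296787 + 0.502002 = 0.798789.
Q̄ = (S₀/π) × [bracket] = (1361/π) × 0.798789 = 346.05 W/m².
— Configuration B (φ=+72.7°):
cos H₀ = −tan(+72.7°) tan(+10.799°) = -0.6124, H₀ = 2.2299 rad.
Bracket: H₀ sin φ sin δ + cos φ cos δ sin H₀ = 2.2299×0.95476×0.18736 + 0.29737×0.98229×0.79055 = 0.398893 + 0.230922 = 0.629815.
Q̄ = (S₀/π) × [bracket] = (1361/π) × 0.629815 = 272.85 W/m².
Ratio Q̄_A / Q̄_B = 346.05 / 272.85 = 1.268.

Q̄_A / Q̄_B ≈ 1.27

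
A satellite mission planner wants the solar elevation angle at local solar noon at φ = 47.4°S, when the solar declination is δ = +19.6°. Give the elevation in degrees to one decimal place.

23.0°

At local noon the hour angle is zero, so the zenith angle equals |φ − δ| = |-47.4° − (+19.600°)| = 67.000°.
Elevation = 90° − 67.000° = 23.0°.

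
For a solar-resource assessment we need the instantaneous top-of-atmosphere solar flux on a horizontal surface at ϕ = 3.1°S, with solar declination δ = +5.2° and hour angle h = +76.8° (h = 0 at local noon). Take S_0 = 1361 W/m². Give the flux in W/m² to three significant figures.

cos θ_z = sin ϕ sin δ + cos ϕ cos δ cos h = -0.004901 + 0.227078 = 0.222177.
Flux = S_0 · cos θ_z = 1361 × 0.222177 = 302.4 W/m².

302 W/m²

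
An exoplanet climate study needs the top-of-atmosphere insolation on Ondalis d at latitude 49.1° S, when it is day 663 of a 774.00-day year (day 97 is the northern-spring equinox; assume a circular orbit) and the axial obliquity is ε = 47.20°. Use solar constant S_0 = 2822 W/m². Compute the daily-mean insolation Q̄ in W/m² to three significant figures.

Solar longitude: L_s = 360° × (663 − 97)/774.00 = 263.256°.
sin δ = sin 47.20° × sin 263.256° = -0.72865, so δ = -46.774°.
cos h₀ = −tan(-49.1°) tan(-46.774°) = -1.2282 ≤ −1 ⇒ polar day, h₀ = π.
Bracket: h₀ sin ϕ sin δ + cos ϕ cos δ sin h₀ = 3.1416×-0.75585×-0.72865 + 0.65474×0.68488×0.00000 = 1.730237 + 0.000000 = 1.730237.
Q̄ = (S_0/π) × [bracket] = (2822/π) × 1.730237 = 1554 W/m².

Q̄ ≈ 1.55e+03 W/m²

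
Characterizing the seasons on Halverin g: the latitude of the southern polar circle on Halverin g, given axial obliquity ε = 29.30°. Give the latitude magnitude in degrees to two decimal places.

60.70°

The polar circle is the lowest latitude that experiences at least one full rotation of continuous darkness at the northern-summer solstice; it lies at |φ| = 90° − ε = 90° − 29.30° = 60.70°.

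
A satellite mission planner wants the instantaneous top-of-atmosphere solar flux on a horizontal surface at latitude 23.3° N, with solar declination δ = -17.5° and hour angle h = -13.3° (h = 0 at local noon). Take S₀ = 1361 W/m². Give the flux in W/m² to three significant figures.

998 W/m²

cos θ_z = sin φ sin δ + cos φ cos δ cos h = -0.118943 + 0.852444 = 0.733501.
Flux = S₀ · cos θ_z = 1361 × 0.733501 = 998.3 W/m².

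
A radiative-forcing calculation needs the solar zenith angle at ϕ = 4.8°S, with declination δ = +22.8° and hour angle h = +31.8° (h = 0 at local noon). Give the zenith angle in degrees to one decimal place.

θ_z = 41.6°

cos θ_z = sin ϕ sin δ + cos ϕ cos δ cos h = -0.032426 + 0.780737 = 0.748311.
θ_z = arccos(0.748311) = 41.6°.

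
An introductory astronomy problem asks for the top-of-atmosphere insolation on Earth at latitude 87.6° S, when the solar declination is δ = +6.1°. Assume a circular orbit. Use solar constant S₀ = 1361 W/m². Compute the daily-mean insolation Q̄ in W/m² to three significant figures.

cos H₀ = −tan(-87.6°) tan(+6.100°) = 2.5498 ≥ 1 ⇒ polar night, H₀ = 0 and Q̄ = 0.

Q̄ ≈ 0.00 W/m²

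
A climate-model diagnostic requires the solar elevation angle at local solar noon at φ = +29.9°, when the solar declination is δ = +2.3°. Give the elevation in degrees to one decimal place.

62.4°

At local noon the hour angle is zero, so the zenith angle equals |φ − δ| = |+29.9° − (+2.300°)| = 27.600°.
Elevation = 90° − 27.600° = 62.4°.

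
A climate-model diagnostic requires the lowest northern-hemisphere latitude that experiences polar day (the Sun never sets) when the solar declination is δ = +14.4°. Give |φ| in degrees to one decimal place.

Polar day requires cos H₀ = −tan φ tan δ ≤ −1, i.e. tan φ tan δ ≥ 1.
The boundary is |tan φ| · |tan δ| = 1, so |φ| = 90° − |δ| = 90° − 14.4° = 75.6° in the northern hemisphere.

|φ| = 75.6°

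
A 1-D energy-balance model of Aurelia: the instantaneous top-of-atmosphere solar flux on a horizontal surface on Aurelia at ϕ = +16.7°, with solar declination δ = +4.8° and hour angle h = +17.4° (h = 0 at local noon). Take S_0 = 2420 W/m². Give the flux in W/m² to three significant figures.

2.26e+03 W/m²

cos θ_z = sin ϕ sin δ + cos ϕ cos δ cos h = 0.024046 + 0.910787 = 0.934833.
Flux = S_0 · cos θ_z = 2420 × 0.934833 = 2262 W/m².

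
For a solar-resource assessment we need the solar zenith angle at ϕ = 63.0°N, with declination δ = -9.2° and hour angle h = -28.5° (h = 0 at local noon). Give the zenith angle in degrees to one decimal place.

θ_z = 75.4°

cos θ_z = sin ϕ sin δ + cos ϕ cos δ cos h = -0.142455 + 0.393842 = 0.251387.
θ_z = arccos(0.251387) = 75.4°.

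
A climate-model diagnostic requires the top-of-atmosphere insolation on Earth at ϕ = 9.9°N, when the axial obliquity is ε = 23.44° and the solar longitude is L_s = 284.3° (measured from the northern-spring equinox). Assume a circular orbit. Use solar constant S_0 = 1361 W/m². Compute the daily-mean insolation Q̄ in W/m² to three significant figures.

Solar declination: sin δ = sin ε · sin L_s = sin 23.44° × sin 284.3° = -0.38546, so δ = -22.673°.
cos h₀ = −tan(+9.9°) tan(-22.673°) = 0.0729, h₀ = 1.4978 rad.
Bracket: h₀ sin ϕ sin δ + cos ϕ cos δ sin h₀ = 1.4978×0.17193×-0.38546 + 0.98511×0.92272×0.99734 = -0.099262 + 0.906563 = 0.807301.
Q̄ = (S_0/π) × [bracket] = (1361/π) × 0.807301 = 349.7 W/m².

Q̄ ≈ 350 W/m²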